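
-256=-256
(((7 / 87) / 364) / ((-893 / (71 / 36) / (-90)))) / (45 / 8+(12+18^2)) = 355 / 2760283539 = 0.00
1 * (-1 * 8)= -8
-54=-54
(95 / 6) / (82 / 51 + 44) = 1615 / 4652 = 0.35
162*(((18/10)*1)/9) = 162/5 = 32.40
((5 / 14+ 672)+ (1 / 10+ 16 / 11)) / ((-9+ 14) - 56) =-259456 / 19635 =-13.21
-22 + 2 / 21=-21.90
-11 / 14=-0.79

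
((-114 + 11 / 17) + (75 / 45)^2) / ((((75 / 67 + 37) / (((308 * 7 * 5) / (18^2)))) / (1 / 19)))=-1527399335 / 300691359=-5.08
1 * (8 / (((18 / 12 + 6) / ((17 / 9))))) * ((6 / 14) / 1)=0.86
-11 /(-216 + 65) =11 /151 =0.07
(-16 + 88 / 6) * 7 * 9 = -84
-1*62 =-62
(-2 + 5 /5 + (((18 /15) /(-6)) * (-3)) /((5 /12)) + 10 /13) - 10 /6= -446 /975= -0.46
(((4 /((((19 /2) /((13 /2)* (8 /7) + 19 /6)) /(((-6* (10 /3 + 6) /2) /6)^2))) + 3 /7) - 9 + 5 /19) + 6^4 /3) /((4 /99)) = 20573927 /1596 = 12890.93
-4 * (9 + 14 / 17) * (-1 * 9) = 6012 / 17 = 353.65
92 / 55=1.67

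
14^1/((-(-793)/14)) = 196/793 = 0.25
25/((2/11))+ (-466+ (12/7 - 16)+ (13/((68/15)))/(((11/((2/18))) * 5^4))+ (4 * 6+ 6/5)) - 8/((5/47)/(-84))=11779457341/1963500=5999.21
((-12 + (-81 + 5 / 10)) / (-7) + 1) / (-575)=-0.02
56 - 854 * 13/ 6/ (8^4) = 55.55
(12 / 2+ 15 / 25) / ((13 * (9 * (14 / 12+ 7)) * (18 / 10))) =22 / 5733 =0.00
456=456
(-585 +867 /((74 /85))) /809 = 30405 /59866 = 0.51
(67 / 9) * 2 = 134 / 9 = 14.89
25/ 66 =0.38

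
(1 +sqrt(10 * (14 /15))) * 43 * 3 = 129 +86 * sqrt(21) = 523.10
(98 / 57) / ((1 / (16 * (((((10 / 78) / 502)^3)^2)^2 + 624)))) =96961775580461758656957415269136317654119657564194093441 / 5648651319750703414694708135405189227544500262130816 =17165.47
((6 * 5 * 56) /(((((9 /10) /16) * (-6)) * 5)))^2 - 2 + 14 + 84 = 80289376 /81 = 991226.86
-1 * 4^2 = -16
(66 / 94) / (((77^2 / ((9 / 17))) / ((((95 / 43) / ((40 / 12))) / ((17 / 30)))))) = 23085 / 314813191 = 0.00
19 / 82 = 0.23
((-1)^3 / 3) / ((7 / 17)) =-17 / 21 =-0.81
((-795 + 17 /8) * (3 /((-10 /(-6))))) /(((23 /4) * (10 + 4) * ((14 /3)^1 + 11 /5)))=-171261 /66332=-2.58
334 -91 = 243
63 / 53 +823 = 43682 / 53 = 824.19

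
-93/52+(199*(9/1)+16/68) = 1581871/884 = 1789.45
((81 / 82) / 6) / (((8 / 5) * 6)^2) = 0.00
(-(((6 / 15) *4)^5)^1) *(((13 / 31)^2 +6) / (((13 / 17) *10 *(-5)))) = 330612736 / 195203125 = 1.69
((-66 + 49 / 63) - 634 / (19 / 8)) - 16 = -59537 / 171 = -348.17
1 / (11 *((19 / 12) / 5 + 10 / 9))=180 / 2827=0.06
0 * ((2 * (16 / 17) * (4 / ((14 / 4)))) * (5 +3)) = 0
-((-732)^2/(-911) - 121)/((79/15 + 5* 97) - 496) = -9690825/78346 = -123.69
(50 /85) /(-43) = -10 /731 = -0.01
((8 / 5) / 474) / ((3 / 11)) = 44 / 3555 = 0.01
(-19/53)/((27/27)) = -19/53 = -0.36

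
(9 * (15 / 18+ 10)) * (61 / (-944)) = -11895 / 1888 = -6.30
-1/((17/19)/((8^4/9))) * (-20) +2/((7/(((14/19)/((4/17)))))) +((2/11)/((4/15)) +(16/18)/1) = 216922105/21318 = 10175.54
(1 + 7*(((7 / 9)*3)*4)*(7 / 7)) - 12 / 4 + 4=202 / 3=67.33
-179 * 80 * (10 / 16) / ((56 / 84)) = -13425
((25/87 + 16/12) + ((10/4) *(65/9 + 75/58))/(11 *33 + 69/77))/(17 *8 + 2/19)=186660427/15129589536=0.01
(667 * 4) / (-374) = -7.13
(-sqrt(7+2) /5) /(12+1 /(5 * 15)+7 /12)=-180 /3779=-0.05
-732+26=-706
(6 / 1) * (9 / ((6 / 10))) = 90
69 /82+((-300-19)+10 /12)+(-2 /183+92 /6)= -755309 /2501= -302.00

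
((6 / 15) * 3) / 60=1 / 50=0.02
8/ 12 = 2/ 3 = 0.67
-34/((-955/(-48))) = -1632/955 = -1.71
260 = 260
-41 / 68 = -0.60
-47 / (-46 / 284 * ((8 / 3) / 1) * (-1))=-10011 / 92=-108.82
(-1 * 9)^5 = -59049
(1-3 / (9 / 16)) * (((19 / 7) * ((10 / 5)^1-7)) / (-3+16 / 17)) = -4199 / 147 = -28.56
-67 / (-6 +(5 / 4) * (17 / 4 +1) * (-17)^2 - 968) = -1072 / 14761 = -0.07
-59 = -59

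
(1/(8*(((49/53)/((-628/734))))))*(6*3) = -74889/35966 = -2.08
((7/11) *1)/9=7/99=0.07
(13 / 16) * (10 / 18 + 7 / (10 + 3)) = 8 / 9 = 0.89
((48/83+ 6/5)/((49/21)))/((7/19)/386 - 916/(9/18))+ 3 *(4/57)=51938808392/247197817265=0.21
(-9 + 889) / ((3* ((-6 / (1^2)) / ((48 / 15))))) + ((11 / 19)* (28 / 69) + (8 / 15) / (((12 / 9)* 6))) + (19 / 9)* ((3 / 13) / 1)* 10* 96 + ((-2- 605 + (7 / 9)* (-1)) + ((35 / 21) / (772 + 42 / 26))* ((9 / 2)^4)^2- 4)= 40829968687711 / 658181571840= 62.03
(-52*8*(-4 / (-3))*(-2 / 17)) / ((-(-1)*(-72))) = -416 / 459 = -0.91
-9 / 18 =-1 / 2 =-0.50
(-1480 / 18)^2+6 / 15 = 2738162 / 405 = 6760.89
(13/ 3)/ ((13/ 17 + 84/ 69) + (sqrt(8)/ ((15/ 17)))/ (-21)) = 7095207210 * sqrt(2)/ 59243554753 + 130293174375/ 59243554753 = 2.37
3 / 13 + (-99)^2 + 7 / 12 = 1529083 / 156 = 9801.81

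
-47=-47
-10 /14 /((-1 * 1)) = 5 /7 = 0.71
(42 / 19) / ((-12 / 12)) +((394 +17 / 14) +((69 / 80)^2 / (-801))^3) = 9659580978410263226763 / 24578851340288000000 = 393.00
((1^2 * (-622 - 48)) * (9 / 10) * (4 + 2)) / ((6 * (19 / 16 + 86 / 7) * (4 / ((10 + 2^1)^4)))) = -116702208 / 503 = -232012.34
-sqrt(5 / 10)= -sqrt(2) / 2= -0.71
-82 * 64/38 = -2624/19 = -138.11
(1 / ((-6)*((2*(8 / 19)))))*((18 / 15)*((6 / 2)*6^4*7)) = -32319 / 5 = -6463.80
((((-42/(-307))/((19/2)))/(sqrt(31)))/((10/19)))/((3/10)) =28 * sqrt(31)/9517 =0.02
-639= -639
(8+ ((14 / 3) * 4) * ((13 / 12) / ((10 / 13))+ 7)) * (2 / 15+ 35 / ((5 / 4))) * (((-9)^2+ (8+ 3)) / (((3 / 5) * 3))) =288190552 / 1215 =237193.87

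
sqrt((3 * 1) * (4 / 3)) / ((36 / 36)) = 2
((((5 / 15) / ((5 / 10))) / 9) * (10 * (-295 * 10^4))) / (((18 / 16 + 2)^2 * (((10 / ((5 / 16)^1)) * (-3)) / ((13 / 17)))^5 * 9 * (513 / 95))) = 0.00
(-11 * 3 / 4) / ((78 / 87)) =-9.20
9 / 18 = 1 / 2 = 0.50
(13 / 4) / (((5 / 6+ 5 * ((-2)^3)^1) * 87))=-13 / 13630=-0.00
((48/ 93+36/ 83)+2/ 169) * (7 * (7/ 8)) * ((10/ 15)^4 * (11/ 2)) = 75133366/ 11740599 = 6.40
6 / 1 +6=12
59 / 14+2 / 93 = 5515 / 1302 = 4.24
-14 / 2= -7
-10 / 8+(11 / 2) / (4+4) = -9 / 16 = -0.56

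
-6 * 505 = -3030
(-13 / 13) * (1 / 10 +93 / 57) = -329 / 190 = -1.73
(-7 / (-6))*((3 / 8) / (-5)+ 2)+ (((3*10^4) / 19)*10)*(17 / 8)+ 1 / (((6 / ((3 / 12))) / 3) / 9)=153015371 / 4560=33556.00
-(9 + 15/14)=-141/14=-10.07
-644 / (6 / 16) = -1717.33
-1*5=-5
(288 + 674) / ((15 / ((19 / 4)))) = 9139 / 30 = 304.63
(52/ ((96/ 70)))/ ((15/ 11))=1001/ 36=27.81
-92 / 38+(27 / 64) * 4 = -223 / 304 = -0.73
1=1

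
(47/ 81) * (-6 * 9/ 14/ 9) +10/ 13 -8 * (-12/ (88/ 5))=161489/ 27027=5.98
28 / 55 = 0.51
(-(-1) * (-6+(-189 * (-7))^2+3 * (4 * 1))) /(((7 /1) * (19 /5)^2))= 43758375 /2527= 17316.33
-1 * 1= -1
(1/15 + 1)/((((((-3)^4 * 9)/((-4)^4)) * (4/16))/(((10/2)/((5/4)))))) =65536/10935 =5.99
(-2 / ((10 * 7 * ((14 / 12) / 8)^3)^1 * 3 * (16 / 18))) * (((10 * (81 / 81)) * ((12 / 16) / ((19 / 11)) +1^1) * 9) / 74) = -10171008 / 1687903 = -6.03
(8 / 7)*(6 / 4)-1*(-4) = 40 / 7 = 5.71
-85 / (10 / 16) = -136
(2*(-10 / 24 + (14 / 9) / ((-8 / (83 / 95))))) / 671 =-1003 / 573705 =-0.00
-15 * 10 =-150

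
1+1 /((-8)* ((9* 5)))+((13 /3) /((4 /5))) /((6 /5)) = 248 /45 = 5.51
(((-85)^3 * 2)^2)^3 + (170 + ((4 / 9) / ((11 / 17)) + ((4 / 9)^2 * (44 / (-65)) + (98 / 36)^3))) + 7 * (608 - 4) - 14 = 14316741844479532491579250224609393367179547 / 4169880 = 3433370227555596921633057000000000000.00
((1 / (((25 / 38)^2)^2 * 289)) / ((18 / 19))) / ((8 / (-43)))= -106472257 / 1016015625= -0.10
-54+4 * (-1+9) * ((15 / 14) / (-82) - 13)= -135010 / 287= -470.42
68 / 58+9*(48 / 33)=4550 / 319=14.26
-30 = -30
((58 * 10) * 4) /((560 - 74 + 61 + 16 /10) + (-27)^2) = 2900 /1597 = 1.82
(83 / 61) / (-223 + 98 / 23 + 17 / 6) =-0.01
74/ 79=0.94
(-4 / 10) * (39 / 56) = -39 / 140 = -0.28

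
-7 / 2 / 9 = -7 / 18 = -0.39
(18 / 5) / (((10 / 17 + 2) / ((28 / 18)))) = 119 / 55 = 2.16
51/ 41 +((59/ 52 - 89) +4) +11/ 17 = -2971081/ 36244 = -81.97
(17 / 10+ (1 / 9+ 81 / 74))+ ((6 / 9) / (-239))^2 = 276352138 / 95106465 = 2.91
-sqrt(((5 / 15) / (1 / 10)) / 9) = -0.61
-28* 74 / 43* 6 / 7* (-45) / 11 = 79920 / 473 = 168.96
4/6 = 2/3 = 0.67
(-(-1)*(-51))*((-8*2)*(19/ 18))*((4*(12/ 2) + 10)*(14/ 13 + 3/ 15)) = 37395.12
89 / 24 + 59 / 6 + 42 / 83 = 27983 / 1992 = 14.05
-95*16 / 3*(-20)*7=212800 / 3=70933.33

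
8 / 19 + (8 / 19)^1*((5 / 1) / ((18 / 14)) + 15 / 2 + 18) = 2188 / 171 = 12.80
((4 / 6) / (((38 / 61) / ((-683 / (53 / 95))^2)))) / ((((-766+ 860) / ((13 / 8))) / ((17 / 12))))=2987150649275 / 76045248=39281.23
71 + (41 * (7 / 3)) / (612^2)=79778159 / 1123632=71.00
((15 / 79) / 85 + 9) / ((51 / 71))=12.53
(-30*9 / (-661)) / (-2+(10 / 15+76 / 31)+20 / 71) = 891405 / 3055142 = 0.29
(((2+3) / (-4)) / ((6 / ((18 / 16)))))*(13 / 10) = -39 / 128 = -0.30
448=448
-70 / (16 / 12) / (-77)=0.68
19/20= 0.95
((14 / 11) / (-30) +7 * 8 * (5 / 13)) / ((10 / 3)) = 46109 / 7150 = 6.45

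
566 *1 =566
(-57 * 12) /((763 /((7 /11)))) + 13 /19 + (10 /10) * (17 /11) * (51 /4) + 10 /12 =20.65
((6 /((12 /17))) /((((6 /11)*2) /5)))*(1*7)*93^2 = 18869235 /8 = 2358654.38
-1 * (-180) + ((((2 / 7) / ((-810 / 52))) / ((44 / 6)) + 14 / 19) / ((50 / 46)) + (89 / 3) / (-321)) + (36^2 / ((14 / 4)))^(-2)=23740256726829497 / 131464384128000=180.58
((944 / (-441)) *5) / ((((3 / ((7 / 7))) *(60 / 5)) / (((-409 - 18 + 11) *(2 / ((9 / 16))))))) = 15708160 / 35721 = 439.75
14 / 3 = 4.67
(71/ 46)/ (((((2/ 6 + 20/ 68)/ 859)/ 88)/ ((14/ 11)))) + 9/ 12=236664.59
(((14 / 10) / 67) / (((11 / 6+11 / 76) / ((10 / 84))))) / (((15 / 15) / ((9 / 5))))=342 / 151085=0.00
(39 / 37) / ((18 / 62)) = 3.63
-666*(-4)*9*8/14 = 95904/7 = 13700.57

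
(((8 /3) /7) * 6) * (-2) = -32 /7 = -4.57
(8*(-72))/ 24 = -24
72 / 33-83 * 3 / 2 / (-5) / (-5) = -1539 / 550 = -2.80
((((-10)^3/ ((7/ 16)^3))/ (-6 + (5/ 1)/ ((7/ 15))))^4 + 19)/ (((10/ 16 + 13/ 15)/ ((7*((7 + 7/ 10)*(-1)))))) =-1125899906843143581491070796/ 756803428227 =-1487704554247123.00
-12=-12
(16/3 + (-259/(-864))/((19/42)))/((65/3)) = 3281/11856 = 0.28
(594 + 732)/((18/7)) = 1547/3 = 515.67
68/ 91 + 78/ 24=1455/ 364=4.00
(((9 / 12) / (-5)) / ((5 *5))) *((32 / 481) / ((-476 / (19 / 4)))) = 57 / 14309750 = 0.00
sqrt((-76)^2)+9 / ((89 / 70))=7394 / 89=83.08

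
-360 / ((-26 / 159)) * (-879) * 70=-1760988600 / 13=-135460661.54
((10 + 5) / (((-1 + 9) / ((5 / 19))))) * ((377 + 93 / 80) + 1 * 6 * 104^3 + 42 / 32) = 3330376.71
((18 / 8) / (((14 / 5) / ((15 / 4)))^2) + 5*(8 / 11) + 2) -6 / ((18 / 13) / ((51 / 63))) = 6.16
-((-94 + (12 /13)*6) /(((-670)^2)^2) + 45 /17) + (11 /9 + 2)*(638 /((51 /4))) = 3813837432488357 /24048347801400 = 158.59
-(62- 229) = 167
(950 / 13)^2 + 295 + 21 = 955904 / 169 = 5656.24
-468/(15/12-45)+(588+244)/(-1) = -143728/175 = -821.30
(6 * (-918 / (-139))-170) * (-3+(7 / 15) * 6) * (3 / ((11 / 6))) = 326196 / 7645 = 42.67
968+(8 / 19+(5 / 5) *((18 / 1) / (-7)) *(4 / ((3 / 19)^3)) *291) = -101000296 / 133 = -759400.72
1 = 1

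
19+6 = 25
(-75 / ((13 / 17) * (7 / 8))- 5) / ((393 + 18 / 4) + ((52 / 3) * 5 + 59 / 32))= -1022880 / 4245787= -0.24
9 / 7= 1.29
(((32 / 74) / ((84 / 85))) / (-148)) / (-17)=5 / 28749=0.00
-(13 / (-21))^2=-169 / 441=-0.38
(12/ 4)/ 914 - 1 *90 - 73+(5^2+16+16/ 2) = -104193/ 914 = -114.00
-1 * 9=-9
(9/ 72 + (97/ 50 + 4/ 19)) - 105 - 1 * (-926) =3128447/ 3800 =823.28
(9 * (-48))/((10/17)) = -3672/5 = -734.40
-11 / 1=-11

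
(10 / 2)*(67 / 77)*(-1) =-335 / 77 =-4.35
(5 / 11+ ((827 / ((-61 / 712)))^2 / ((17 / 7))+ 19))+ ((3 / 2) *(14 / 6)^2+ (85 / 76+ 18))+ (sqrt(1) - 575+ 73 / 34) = 38366705.72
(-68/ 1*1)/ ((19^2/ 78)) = -14.69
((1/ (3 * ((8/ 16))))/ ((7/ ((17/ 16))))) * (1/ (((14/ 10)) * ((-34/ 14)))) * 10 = -25/ 84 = -0.30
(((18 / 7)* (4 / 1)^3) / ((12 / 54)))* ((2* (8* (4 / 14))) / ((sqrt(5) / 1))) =165888* sqrt(5) / 245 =1514.03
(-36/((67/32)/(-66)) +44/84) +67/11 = 17665768/15477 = 1141.42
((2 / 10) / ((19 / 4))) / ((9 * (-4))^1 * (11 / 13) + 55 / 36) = -1872 / 1286395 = -0.00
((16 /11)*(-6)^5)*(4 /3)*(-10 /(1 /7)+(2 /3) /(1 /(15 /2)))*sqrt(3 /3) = 10782720 /11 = 980247.27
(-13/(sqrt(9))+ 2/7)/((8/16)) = -8.10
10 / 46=5 / 23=0.22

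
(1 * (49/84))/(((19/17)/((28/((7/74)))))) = 154.49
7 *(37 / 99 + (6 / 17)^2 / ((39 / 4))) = 1006327 / 371943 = 2.71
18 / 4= 9 / 2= 4.50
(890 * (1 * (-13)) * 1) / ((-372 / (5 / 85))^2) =-5785 / 19996488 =-0.00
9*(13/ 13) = 9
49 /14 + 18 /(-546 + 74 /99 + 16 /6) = 46556 /13429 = 3.47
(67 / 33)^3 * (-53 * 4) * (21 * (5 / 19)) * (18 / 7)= -25213.24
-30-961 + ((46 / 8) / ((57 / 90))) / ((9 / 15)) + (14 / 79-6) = -2947037 / 3002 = -981.69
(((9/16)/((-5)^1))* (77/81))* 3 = -77/240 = -0.32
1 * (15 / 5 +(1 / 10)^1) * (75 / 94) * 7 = 3255 / 188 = 17.31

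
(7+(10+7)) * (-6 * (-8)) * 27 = 31104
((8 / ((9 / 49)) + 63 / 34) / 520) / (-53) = -2779 / 1686672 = -0.00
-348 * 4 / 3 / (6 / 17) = -3944 / 3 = -1314.67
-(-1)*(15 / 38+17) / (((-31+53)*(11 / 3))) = 1983 / 9196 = 0.22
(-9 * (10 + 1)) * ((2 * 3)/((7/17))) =-10098/7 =-1442.57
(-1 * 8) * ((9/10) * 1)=-36/5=-7.20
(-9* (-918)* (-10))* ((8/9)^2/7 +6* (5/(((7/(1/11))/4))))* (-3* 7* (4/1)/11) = 1054460.83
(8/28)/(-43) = -2/301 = -0.01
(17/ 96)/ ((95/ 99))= 561/ 3040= 0.18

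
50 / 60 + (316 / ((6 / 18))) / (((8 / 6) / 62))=264497 / 6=44082.83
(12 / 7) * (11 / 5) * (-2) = -264 / 35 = -7.54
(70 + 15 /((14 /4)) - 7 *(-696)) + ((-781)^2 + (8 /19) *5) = 81782949 /133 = 614909.39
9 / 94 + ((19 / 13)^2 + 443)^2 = 531969943545 / 2684734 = 198146.24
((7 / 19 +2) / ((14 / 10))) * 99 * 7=22275 / 19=1172.37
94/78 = 47/39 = 1.21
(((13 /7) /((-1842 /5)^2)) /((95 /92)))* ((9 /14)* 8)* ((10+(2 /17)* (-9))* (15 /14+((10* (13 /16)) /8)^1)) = 82225 /64654814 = 0.00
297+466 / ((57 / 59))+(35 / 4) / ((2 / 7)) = 369349 / 456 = 809.98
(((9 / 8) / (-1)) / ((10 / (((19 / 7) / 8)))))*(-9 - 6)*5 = 2.86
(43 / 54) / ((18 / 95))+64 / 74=182249 / 35964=5.07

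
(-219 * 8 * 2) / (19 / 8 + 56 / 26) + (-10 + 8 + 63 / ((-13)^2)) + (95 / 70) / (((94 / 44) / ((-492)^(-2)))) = -1638330115060411 / 2113063072848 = -775.33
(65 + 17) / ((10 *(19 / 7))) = 3.02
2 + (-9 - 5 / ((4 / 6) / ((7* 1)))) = -119 / 2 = -59.50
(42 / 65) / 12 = 7 / 130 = 0.05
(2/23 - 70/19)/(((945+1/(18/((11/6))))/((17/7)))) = -2886192/312235189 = -0.01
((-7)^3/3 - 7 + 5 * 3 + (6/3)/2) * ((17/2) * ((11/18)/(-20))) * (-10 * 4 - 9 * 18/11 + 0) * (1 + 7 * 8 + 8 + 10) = -2021215/18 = -112289.72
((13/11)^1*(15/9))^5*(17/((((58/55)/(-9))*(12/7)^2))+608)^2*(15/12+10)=57745492359604359375/554778177536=104087533.90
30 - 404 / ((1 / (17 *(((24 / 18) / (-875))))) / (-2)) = 23806 / 2625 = 9.07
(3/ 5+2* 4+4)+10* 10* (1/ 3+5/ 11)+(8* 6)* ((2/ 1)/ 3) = 20359/ 165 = 123.39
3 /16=0.19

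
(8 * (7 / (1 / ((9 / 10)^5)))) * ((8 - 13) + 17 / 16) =-26040609 / 200000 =-130.20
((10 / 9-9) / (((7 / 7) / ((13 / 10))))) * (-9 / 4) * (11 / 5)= 10153 / 200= 50.76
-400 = -400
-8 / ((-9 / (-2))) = -16 / 9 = -1.78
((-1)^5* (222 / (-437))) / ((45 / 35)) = 518 / 1311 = 0.40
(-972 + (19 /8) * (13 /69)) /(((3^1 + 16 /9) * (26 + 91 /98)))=-388353 /51428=-7.55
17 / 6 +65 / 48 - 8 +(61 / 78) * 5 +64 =39997 / 624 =64.10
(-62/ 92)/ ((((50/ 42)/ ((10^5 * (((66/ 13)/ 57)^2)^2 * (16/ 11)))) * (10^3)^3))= -6931848/ 1337628997859375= -0.00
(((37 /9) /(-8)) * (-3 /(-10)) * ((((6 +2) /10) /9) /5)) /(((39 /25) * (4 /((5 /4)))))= -37 /67392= -0.00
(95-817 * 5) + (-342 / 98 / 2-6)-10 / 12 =-3998.58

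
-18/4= -9/2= -4.50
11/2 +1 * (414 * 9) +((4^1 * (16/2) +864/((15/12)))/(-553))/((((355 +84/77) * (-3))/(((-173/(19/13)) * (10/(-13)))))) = 921467395483/246935514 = 3731.61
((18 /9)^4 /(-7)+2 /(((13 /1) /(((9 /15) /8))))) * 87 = -360093 /1820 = -197.85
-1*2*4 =-8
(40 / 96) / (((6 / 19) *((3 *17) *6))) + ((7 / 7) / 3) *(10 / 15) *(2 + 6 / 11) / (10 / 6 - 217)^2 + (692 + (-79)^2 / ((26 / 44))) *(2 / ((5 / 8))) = 3481457959519117 / 96675424560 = 36011.82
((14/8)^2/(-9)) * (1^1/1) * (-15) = 245/48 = 5.10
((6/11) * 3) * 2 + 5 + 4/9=8.72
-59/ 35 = -1.69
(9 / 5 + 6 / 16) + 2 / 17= 2.29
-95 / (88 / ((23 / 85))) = -437 / 1496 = -0.29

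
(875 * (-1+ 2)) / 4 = 875 / 4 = 218.75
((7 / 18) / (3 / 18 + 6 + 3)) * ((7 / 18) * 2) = 49 / 1485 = 0.03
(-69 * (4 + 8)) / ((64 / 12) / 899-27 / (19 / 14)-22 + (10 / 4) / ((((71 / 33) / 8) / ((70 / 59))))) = 1931912343 / 72003211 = 26.83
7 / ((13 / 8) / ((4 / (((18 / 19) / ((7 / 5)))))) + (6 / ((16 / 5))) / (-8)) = 172.71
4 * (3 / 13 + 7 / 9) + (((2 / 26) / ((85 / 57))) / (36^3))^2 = 1191387908505961 / 295322850201600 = 4.03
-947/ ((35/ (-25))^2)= -23675/ 49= -483.16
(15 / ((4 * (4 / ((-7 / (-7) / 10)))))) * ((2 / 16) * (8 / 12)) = 1 / 128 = 0.01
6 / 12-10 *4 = -79 / 2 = -39.50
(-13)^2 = 169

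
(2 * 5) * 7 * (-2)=-140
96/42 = 16/7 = 2.29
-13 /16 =-0.81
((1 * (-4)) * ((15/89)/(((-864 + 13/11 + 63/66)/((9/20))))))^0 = 1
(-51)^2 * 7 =18207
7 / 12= 0.58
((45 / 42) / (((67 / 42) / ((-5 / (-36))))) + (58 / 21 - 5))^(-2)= 31674384 / 145709041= 0.22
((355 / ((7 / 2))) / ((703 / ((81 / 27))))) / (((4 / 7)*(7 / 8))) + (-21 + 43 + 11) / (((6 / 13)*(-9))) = -627023 / 88578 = -7.08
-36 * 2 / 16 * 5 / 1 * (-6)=135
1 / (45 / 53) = 53 / 45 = 1.18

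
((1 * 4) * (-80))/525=-64/105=-0.61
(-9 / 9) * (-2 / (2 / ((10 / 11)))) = 10 / 11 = 0.91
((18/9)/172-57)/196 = -4901/16856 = -0.29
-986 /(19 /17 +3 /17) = -8381 /11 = -761.91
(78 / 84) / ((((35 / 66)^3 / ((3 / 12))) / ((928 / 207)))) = 48171552 / 6902875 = 6.98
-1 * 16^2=-256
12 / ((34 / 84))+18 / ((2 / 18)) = 3258 / 17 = 191.65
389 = 389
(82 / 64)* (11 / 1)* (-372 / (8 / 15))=-629145 / 64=-9830.39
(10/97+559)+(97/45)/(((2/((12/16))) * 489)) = 3182401849/5691960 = 559.10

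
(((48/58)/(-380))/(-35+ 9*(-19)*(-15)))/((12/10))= -1/1394030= -0.00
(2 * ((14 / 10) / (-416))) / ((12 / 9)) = -21 / 4160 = -0.01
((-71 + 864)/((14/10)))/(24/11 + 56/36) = 78507/518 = 151.56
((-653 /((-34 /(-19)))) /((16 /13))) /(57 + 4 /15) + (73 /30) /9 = -309557971 /63084960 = -4.91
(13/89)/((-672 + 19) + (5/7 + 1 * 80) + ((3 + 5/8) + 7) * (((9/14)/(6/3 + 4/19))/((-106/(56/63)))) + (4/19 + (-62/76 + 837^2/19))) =15395016/3825807232591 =0.00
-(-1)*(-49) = -49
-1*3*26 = -78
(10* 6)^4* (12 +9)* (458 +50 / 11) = 1384750080000 / 11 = 125886370909.09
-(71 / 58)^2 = -5041 / 3364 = -1.50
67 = 67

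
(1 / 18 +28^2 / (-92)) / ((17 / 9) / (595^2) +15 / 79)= -5766338375 / 129326884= -44.59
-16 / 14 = -8 / 7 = -1.14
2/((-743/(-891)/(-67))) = -119394/743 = -160.69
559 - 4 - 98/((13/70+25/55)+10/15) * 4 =770025/3019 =255.06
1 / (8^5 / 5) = 5 / 32768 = 0.00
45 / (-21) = -15 / 7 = -2.14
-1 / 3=-0.33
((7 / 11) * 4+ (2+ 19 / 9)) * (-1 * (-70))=46130 / 99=465.96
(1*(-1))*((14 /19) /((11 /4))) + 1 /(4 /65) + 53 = 57669 /836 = 68.98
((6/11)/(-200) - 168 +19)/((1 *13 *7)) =-163903/100100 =-1.64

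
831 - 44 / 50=20753 / 25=830.12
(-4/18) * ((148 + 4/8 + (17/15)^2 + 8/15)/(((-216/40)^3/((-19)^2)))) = 122095615/1594323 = 76.58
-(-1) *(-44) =-44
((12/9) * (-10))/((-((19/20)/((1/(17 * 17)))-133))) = 0.09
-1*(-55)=55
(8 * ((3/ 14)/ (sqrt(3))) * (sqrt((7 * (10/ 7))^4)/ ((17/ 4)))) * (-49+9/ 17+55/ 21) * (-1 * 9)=78571200 * sqrt(3)/ 14161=9610.15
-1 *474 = -474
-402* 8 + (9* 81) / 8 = -24999 / 8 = -3124.88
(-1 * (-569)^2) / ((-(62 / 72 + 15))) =11655396 / 571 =20412.25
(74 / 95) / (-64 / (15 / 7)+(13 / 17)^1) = -3774 / 140999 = -0.03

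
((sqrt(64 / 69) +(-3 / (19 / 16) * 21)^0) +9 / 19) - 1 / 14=8 * sqrt(69) / 69 +373 / 266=2.37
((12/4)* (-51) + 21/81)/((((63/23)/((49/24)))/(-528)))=14607208/243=60111.97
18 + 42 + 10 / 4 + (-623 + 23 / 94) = -26332 / 47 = -560.26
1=1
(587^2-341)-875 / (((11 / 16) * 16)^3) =458166593 / 1331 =344227.34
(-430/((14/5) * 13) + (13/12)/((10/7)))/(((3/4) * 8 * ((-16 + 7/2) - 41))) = 120719/3505320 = 0.03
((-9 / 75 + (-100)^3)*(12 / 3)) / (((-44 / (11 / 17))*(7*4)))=3571429 / 1700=2100.84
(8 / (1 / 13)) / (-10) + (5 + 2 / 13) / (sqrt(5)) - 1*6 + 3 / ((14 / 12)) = -484 / 35 + 67*sqrt(5) / 65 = -11.52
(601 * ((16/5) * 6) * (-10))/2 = -57696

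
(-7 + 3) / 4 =-1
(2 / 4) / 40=1 / 80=0.01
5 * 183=915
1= 1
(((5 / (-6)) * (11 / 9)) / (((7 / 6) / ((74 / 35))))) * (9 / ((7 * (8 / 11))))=-4477 / 1372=-3.26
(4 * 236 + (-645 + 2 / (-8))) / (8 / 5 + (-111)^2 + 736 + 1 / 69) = 412275 / 18020888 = 0.02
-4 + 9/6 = -5/2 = -2.50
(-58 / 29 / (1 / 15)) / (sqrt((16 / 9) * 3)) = -12.99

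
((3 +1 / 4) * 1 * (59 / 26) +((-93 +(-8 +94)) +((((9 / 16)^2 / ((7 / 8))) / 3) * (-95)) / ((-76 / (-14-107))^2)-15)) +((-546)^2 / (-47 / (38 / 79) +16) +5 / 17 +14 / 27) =-13268106824551 / 3594447360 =-3691.28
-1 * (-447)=447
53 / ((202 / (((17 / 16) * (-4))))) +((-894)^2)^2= 516132772425467 / 808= 638778183694.88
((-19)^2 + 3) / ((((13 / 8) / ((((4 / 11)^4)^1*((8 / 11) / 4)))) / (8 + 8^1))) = 1835008 / 161051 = 11.39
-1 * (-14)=14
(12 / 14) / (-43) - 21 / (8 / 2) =-6345 / 1204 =-5.27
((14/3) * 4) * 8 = 448/3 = 149.33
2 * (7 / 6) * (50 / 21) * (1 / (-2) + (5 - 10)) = -275 / 9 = -30.56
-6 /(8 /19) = -57 /4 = -14.25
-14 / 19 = -0.74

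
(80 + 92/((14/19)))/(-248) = -717/868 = -0.83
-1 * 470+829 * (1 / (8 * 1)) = -2931 / 8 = -366.38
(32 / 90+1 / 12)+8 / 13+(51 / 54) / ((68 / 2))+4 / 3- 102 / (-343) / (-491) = 26434211 / 10946845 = 2.41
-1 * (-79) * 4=316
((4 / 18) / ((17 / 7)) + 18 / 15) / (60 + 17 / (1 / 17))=0.00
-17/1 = -17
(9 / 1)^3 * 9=6561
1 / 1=1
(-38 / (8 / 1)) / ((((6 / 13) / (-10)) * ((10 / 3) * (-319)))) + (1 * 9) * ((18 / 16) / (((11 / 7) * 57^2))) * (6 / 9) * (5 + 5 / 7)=-82207 / 921272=-0.09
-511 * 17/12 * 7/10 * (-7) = 425663/120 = 3547.19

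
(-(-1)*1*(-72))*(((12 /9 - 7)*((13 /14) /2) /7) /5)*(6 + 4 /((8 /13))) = 3315 /49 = 67.65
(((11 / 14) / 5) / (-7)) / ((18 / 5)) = -11 / 1764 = -0.01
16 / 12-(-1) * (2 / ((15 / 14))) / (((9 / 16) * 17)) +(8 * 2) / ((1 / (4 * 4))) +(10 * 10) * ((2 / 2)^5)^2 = 820528 / 2295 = 357.53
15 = 15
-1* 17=-17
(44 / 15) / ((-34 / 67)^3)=-22.45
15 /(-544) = -15 /544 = -0.03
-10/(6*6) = -5/18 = -0.28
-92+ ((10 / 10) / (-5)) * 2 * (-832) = 1204 / 5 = 240.80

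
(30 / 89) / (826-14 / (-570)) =8550 / 20952113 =0.00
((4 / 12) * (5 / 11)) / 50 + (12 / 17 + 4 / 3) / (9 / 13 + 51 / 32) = 0.90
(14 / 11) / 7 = 0.18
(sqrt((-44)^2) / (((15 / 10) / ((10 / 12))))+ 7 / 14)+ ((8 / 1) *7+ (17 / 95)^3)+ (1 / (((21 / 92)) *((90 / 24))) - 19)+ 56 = 12868274513 / 108029250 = 119.12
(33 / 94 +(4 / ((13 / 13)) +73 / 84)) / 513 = 0.01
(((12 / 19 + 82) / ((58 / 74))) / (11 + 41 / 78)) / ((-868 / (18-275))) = 291118035 / 107490733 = 2.71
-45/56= -0.80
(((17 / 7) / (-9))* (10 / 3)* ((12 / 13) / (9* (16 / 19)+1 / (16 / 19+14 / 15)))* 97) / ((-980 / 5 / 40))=2.02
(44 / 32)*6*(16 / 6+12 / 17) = 473 / 17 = 27.82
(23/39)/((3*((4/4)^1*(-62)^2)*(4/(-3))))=-23/599664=-0.00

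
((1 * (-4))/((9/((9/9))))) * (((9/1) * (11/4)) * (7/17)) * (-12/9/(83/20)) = 6160/4233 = 1.46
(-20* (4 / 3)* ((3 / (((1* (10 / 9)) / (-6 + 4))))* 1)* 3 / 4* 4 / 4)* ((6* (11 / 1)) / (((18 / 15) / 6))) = 35640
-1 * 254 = -254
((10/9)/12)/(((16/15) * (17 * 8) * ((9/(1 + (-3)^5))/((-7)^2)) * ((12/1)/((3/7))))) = -21175/705024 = -0.03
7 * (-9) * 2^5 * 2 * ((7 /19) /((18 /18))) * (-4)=112896 /19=5941.89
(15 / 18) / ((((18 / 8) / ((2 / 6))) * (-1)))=-10 / 81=-0.12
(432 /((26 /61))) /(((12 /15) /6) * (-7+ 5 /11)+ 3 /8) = -1932480 /949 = -2036.33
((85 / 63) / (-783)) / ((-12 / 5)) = 425 / 591948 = 0.00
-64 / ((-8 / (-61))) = -488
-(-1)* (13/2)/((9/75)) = 325/6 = 54.17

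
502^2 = 252004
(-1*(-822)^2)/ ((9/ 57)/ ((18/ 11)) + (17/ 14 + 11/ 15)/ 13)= -4380966135/ 1597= -2743247.42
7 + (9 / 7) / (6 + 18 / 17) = 2011 / 280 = 7.18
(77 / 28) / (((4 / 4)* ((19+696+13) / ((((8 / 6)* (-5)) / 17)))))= -55 / 37128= -0.00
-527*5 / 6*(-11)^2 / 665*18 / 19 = -191301 / 2527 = -75.70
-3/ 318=-1/ 106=-0.01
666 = 666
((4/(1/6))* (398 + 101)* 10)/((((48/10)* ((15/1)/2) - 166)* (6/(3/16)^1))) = -1497/52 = -28.79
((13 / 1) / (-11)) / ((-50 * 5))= 13 / 2750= 0.00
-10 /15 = -2 /3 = -0.67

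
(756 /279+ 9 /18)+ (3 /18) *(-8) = 349 /186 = 1.88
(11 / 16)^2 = 121 / 256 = 0.47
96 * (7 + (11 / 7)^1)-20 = 5620 / 7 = 802.86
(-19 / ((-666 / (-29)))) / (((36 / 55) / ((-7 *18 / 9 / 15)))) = 42427 / 35964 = 1.18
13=13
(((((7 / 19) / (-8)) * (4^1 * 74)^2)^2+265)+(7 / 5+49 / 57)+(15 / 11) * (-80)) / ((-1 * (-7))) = 138539327023 / 59565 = 2325851.20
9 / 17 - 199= -3374 / 17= -198.47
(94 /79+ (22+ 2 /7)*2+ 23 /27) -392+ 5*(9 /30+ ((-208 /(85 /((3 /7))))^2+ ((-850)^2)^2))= 788370718389351135881 /302054130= 2610031249661.61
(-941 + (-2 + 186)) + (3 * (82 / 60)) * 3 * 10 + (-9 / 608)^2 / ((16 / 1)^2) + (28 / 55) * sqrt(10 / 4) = -59997945775 / 94633984 + 14 * sqrt(10) / 55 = -633.20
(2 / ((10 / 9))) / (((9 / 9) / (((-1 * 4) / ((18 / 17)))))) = -6.80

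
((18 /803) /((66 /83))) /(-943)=-249 /8329519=-0.00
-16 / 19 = -0.84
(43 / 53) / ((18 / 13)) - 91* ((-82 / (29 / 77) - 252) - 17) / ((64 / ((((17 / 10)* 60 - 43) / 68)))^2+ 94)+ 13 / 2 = 309333547505 / 20501695638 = 15.09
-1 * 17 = -17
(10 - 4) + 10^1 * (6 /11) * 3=246 /11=22.36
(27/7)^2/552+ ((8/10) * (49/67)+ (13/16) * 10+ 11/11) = 14704663/1510180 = 9.74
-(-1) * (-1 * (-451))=451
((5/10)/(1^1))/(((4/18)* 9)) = 1/4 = 0.25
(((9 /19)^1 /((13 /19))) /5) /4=9 /260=0.03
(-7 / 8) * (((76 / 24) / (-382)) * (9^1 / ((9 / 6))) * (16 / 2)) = 133 / 382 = 0.35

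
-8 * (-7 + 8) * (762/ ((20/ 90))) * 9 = -246888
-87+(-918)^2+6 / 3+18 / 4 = 1685287 / 2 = 842643.50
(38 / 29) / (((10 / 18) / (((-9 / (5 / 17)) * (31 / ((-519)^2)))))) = -180234 / 21698525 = -0.01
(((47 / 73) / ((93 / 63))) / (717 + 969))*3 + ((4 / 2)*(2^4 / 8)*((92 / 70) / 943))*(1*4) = 42114137 / 1825041610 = 0.02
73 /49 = 1.49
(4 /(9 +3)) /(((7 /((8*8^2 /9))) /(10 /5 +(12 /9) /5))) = 17408 /2835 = 6.14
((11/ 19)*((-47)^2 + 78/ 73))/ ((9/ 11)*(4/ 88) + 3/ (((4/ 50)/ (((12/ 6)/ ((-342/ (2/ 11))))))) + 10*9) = 1288421310/ 90623879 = 14.22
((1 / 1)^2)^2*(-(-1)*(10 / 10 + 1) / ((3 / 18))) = 12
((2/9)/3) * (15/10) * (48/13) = 16/39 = 0.41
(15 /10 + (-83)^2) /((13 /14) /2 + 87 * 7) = 192934 /17065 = 11.31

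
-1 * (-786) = 786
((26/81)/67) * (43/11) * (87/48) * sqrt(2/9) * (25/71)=405275 * sqrt(2)/101723688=0.01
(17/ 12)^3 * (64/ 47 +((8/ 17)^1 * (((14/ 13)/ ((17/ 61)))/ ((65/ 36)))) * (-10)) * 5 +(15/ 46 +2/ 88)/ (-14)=-376293981013/ 3038483448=-123.84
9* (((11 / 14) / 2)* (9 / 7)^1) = 891 / 196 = 4.55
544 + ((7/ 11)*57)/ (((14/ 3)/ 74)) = 12311/ 11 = 1119.18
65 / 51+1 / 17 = 1.33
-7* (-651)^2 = -2966607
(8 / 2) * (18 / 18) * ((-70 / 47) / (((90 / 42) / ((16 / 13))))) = -6272 / 1833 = -3.42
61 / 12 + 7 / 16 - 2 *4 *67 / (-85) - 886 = -3566627 / 4080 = -874.17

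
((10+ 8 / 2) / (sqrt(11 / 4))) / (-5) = -28 * sqrt(11) / 55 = -1.69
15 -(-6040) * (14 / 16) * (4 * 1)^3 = 338255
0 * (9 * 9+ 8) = 0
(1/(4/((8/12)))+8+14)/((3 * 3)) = 133/54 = 2.46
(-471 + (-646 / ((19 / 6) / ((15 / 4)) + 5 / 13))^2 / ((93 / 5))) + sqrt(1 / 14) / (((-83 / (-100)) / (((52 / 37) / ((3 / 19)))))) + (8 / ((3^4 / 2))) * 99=49400 * sqrt(14) / 64491 + 2077126732667 / 144232119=14404.14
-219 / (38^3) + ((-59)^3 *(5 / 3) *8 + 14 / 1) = -2738372.67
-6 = -6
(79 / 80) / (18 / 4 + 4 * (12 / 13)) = 1027 / 8520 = 0.12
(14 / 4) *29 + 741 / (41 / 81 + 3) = 88847 / 284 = 312.84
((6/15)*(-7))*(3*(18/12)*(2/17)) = -126/85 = -1.48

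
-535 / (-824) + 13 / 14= 9101 / 5768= 1.58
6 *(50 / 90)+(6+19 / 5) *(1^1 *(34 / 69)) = 2816 / 345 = 8.16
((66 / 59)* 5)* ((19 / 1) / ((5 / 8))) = 10032 / 59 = 170.03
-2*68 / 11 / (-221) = 8 / 143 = 0.06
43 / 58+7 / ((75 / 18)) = 3511 / 1450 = 2.42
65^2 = 4225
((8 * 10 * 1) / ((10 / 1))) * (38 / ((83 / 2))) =608 / 83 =7.33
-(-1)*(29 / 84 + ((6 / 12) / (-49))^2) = 0.35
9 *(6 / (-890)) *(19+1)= -108 / 89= -1.21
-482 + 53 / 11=-477.18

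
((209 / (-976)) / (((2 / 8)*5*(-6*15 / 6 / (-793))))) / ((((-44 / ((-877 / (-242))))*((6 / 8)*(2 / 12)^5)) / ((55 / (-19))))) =-22387.42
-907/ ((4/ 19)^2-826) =1.10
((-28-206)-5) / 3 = -239 / 3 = -79.67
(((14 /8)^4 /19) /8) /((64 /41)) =98441 /2490368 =0.04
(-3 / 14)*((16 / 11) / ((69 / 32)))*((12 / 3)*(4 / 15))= -4096 / 26565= -0.15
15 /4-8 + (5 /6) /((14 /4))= -337 /84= -4.01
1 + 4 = 5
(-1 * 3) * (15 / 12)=-15 / 4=-3.75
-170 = -170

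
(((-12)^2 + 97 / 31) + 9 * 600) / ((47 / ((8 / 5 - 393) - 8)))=-343406117 / 7285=-47138.79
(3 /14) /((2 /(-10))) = -15 /14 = -1.07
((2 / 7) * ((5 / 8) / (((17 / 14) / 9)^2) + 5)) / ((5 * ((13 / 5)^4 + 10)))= 2841875 / 70422653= 0.04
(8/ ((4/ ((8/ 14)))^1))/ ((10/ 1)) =4/ 35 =0.11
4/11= 0.36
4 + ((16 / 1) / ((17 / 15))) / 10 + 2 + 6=228 / 17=13.41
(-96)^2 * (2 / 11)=18432 / 11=1675.64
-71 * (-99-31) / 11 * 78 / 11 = 719940 / 121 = 5949.92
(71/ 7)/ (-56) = -71/ 392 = -0.18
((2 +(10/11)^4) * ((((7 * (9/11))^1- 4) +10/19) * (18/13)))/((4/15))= 1248872985/39779597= 31.39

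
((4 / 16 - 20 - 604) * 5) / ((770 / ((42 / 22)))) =-7485 / 968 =-7.73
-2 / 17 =-0.12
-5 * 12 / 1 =-60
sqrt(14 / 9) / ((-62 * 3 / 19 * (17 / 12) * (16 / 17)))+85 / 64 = 85 / 64 - 19 * sqrt(14) / 744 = 1.23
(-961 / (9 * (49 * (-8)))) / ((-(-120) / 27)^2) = 8649 / 627200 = 0.01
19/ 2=9.50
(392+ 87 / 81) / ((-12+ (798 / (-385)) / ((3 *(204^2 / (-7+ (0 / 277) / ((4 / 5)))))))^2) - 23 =-3822958527004607 / 188599326523609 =-20.27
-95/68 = -1.40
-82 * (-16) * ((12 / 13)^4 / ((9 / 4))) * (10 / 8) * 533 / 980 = 287.82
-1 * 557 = -557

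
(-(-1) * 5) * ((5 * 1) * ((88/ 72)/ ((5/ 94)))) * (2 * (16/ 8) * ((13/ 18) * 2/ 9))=268840/ 729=368.78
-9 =-9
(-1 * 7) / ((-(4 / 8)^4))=112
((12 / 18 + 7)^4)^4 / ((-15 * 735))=-6132610415680998648961 / 474590099025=-12921909724.37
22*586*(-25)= -322300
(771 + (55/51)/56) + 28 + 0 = 2281999/2856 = 799.02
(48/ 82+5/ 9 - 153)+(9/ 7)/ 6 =-783397/ 5166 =-151.64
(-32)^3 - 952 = -33720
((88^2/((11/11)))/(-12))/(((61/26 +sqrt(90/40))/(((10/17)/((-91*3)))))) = 1936/5355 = 0.36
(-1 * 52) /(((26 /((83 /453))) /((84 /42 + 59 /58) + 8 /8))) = -19339 /13137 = -1.47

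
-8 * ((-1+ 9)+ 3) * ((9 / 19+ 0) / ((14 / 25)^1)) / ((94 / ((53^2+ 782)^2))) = -10211428.72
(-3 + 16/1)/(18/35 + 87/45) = 5.31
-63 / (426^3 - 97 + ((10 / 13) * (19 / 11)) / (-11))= -99099 / 121606551877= -0.00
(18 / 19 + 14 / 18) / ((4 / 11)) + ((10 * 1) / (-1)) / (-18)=5.30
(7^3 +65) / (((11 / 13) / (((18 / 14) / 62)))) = 23868 / 2387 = 10.00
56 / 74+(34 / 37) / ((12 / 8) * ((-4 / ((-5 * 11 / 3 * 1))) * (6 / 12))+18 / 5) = 7666 / 7659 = 1.00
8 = 8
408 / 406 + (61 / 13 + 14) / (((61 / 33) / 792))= 1289424516 / 160979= 8009.89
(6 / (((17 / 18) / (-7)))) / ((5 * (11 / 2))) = -1512 / 935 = -1.62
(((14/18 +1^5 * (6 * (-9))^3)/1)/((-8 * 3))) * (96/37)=5668676/333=17023.05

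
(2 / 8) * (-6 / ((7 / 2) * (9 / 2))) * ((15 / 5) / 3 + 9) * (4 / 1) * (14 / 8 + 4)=-460 / 21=-21.90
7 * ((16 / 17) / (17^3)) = 112 / 83521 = 0.00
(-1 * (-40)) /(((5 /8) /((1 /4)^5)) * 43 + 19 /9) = 360 /247699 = 0.00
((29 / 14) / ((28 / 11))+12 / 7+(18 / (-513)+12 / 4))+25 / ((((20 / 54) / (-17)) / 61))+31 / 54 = -14074997201 / 201096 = -69991.43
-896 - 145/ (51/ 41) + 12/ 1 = -51029/ 51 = -1000.57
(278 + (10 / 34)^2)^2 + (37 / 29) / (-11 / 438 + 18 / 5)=1466431595151879 / 18962691361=77332.46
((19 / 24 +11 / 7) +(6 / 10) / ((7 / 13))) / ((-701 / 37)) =-0.18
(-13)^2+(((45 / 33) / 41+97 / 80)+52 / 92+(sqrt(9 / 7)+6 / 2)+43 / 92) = 3 * sqrt(7) / 7+144623161 / 829840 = 175.41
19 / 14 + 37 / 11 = 727 / 154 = 4.72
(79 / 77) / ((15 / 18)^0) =79 / 77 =1.03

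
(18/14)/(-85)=-9/595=-0.02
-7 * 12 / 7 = -12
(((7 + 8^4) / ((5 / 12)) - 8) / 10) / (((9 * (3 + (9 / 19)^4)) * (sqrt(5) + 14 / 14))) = -1602817979 / 178885800 + 1602817979 * sqrt(5) / 178885800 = 11.08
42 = 42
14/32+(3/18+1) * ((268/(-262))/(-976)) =21035/47946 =0.44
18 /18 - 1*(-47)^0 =0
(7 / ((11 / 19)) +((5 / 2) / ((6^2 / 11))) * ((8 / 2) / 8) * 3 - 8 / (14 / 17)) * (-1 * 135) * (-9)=5272695 / 1232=4279.78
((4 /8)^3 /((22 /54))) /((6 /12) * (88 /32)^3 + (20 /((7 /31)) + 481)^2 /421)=8911728 /22683835141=0.00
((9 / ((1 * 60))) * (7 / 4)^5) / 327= 16807 / 2232320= 0.01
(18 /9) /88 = 1 /44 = 0.02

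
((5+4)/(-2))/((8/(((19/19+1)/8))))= -9/64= -0.14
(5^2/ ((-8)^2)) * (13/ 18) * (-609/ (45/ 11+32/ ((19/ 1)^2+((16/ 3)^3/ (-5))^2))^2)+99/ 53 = -8.27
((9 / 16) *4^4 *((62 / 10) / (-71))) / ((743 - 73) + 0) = -2232 / 118925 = -0.02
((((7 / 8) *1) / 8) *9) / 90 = 7 / 640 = 0.01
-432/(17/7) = -3024/17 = -177.88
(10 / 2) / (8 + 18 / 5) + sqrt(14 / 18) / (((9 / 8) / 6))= 25 / 58 + 16 * sqrt(7) / 9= 5.13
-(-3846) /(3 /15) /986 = 9615 /493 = 19.50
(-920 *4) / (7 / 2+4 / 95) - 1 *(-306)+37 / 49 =-24144937 / 32977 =-732.18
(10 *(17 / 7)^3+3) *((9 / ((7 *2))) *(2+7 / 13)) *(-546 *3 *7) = -134075007 / 49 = -2736224.63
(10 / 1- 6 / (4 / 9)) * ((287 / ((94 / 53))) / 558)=-106477 / 104904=-1.01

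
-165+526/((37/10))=-845/37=-22.84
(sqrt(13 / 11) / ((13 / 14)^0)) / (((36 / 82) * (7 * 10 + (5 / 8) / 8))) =1312 * sqrt(143) / 444015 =0.04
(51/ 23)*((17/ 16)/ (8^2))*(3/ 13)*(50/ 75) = 867/ 153088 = 0.01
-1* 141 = -141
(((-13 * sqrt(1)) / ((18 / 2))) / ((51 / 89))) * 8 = -9256 / 459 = -20.17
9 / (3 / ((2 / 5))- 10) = -3.60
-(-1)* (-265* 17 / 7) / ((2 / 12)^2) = -162180 / 7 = -23168.57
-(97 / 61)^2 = -9409 / 3721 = -2.53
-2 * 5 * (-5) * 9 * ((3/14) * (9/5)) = 1215/7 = 173.57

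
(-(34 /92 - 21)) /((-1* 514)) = -949 /23644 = -0.04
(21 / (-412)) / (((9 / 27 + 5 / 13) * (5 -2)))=-39 / 1648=-0.02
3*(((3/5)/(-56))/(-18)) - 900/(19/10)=-5039981/10640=-473.68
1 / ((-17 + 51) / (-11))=-11 / 34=-0.32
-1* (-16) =16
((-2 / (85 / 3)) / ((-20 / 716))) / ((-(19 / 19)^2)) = -1074 / 425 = -2.53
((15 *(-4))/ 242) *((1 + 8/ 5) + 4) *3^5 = -4374/ 11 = -397.64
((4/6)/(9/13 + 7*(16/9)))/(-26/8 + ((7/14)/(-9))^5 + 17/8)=-147386304/3267300805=-0.05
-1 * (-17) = 17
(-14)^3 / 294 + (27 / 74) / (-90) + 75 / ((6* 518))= -36182 / 3885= -9.31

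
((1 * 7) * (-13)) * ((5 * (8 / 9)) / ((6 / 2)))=-3640 / 27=-134.81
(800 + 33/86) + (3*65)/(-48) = 547869/688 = 796.32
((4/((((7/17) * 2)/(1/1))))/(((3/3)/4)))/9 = 2.16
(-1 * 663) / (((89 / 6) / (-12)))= 47736 / 89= 536.36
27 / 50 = 0.54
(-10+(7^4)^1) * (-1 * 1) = -2391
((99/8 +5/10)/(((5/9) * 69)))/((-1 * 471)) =-103/144440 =-0.00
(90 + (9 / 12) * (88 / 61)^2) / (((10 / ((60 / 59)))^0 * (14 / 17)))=2895933 / 26047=111.18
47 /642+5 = 3257 /642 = 5.07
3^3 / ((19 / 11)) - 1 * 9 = 126 / 19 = 6.63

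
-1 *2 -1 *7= -9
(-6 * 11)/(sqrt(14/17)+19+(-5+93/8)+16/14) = -31395056/12718371+68992 * sqrt(238)/12718371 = -2.38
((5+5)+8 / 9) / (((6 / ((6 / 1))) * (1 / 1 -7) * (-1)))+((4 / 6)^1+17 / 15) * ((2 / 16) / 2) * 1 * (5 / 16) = 12787 / 6912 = 1.85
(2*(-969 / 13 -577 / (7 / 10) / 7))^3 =-56883227.58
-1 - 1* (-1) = 0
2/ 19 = 0.11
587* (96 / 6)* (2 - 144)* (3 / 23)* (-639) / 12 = 213052824 / 23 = 9263166.26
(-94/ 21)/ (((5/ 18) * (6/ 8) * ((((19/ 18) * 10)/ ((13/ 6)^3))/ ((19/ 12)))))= -103259/ 3150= -32.78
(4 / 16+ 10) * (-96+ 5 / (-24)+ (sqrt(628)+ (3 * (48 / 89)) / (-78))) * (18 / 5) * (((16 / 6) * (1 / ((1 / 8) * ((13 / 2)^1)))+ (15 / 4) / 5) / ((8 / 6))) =-206731509663 / 19252480+ 232101 * sqrt(157) / 1040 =-7941.55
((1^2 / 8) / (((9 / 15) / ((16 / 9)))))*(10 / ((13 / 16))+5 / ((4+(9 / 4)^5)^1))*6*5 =67798400 / 492531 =137.65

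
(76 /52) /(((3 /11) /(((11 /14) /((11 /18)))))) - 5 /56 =4951 /728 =6.80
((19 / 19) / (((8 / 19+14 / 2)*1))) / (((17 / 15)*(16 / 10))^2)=35625 / 869312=0.04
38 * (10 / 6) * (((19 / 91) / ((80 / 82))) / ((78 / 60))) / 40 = 14801 / 56784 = 0.26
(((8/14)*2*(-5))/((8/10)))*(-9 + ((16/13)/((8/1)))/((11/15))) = 62850/1001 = 62.79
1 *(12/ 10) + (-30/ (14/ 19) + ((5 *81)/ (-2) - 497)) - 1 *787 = -106821/ 70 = -1526.01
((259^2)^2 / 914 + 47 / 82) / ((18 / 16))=737977217920 / 168633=4376232.52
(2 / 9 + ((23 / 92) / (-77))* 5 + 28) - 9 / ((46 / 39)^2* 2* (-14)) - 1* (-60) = 518732023 / 5865552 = 88.44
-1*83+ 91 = 8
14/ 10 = 1.40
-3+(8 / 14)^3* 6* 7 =237 / 49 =4.84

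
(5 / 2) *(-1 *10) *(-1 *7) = 175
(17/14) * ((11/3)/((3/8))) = 748/63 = 11.87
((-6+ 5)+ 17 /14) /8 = 3 /112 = 0.03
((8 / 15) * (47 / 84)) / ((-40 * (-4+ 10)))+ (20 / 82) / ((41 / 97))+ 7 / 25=54378697 / 63541800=0.86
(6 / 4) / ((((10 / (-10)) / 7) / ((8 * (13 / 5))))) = -1092 / 5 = -218.40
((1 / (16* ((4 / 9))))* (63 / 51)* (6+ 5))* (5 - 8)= -6237 / 1088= -5.73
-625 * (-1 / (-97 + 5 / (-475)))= -59375 / 9216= -6.44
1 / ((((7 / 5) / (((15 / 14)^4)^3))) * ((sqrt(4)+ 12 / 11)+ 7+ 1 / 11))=0.16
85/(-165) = -17/33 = -0.52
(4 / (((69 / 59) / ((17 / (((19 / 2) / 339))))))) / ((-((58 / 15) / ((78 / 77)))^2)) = -310299514200 / 2179008293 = -142.40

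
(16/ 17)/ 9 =0.10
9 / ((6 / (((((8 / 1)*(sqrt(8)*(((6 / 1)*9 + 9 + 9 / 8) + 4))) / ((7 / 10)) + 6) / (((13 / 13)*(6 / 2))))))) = 3 + 5450*sqrt(2) / 7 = 1104.07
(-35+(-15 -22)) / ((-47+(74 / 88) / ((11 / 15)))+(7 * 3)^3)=-0.01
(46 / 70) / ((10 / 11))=253 / 350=0.72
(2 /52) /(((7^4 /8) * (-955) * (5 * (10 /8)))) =-16 /745210375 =-0.00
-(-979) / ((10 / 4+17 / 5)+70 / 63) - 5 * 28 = -230 / 631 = -0.36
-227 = -227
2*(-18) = -36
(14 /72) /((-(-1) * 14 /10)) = 5 /36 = 0.14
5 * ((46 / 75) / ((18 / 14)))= 322 / 135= 2.39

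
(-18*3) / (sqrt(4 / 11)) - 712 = -801.55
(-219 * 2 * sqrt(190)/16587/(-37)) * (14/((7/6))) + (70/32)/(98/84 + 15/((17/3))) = 584 * sqrt(190)/68191 + 1785/3112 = 0.69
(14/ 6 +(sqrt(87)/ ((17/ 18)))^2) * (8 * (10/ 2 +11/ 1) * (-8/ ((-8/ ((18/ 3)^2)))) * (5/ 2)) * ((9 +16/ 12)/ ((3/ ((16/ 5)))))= 10994470912/ 867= 12681050.65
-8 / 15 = -0.53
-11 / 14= -0.79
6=6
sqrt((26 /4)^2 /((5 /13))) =10.48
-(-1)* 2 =2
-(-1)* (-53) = -53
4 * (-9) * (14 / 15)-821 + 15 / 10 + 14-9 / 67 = -562287 / 670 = -839.23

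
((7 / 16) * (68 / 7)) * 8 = 34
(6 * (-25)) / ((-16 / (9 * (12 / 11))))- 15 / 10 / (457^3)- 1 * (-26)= 123934024894 / 1049883923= 118.05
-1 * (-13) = 13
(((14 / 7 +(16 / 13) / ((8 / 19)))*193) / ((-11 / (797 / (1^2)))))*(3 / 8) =-3691704 / 143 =-25816.11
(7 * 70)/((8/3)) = 735/4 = 183.75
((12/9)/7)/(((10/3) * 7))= 2/245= 0.01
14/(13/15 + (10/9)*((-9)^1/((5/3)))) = -30/11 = -2.73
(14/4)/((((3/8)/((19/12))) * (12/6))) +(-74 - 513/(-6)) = 170/9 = 18.89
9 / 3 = 3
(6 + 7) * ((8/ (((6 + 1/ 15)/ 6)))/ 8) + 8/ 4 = 104/ 7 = 14.86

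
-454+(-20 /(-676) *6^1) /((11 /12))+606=152.19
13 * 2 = 26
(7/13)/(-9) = -7/117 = -0.06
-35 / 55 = -7 / 11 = -0.64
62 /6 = 31 /3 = 10.33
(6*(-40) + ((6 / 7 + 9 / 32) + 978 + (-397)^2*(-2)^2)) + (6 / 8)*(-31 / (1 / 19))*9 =140492663 / 224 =627199.39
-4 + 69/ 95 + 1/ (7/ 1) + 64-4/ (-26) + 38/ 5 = 593246/ 8645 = 68.62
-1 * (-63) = 63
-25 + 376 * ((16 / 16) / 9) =151 / 9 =16.78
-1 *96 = -96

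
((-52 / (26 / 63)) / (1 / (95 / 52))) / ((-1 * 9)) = 665 / 26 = 25.58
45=45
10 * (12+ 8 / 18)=1120 / 9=124.44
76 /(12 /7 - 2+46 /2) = 532 /159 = 3.35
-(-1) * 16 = 16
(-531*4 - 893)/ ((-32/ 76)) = 57323/ 8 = 7165.38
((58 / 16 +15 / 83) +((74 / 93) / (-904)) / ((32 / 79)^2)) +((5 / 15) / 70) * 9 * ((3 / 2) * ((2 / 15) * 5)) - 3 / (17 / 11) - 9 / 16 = 2847552631411 / 2125770608640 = 1.34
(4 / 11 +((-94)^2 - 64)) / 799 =96496 / 8789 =10.98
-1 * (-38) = 38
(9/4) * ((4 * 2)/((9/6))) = 12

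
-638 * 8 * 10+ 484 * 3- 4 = -49592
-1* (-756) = 756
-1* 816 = -816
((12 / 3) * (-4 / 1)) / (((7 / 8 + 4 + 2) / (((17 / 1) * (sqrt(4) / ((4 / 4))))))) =-4352 / 55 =-79.13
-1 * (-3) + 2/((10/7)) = 4.40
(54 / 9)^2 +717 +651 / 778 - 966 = -165063 / 778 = -212.16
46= 46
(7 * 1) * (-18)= -126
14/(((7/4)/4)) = 32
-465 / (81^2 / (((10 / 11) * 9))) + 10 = 25180 / 2673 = 9.42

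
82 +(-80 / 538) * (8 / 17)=374666 / 4573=81.93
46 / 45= 1.02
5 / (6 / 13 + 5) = 0.92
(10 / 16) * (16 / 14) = 5 / 7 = 0.71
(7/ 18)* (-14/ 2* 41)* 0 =0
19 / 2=9.50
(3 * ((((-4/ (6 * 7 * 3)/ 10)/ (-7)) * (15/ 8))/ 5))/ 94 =1/ 184240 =0.00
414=414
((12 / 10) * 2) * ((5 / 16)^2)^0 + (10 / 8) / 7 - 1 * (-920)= 129161 / 140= 922.58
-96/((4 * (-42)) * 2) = 2/7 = 0.29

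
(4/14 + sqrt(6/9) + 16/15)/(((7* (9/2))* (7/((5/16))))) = 0.00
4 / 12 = 0.33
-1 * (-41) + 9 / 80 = 3289 / 80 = 41.11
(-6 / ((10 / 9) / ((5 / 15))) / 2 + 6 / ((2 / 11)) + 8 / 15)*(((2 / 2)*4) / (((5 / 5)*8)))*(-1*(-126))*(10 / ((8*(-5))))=-513.98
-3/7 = -0.43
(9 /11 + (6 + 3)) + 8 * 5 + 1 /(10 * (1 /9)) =5579 /110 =50.72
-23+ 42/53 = -1177/53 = -22.21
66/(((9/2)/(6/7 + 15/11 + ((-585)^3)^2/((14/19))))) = 5584576230934593978/7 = 797796604419227711.14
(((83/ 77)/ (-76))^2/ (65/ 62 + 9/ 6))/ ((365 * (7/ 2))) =213559/ 3456182246440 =0.00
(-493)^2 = 243049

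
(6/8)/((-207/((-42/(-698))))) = -7/32108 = -0.00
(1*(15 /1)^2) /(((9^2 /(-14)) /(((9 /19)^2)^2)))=-255150 /130321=-1.96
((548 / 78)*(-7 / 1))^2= 3678724 / 1521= 2418.62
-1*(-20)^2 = -400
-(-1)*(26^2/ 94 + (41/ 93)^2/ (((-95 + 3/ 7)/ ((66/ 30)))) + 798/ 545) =1268802449057/ 146662217370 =8.65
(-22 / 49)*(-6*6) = 792 / 49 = 16.16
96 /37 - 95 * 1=-3419 /37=-92.41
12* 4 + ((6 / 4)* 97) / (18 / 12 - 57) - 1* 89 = -1614 / 37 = -43.62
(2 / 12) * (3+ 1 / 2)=0.58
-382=-382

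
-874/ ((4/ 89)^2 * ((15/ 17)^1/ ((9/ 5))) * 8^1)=-176535327/ 1600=-110334.58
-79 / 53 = -1.49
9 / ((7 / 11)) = 99 / 7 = 14.14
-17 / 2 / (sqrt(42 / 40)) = -17 * sqrt(105) / 21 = -8.30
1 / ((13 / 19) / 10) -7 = 7.62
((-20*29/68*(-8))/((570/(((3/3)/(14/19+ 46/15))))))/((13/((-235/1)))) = -34075/59891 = -0.57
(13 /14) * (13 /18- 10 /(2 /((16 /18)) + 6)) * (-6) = 1261 /462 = 2.73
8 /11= 0.73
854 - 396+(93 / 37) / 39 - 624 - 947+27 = -522335 / 481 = -1085.94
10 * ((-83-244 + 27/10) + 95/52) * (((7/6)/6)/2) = -586901/1872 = -313.52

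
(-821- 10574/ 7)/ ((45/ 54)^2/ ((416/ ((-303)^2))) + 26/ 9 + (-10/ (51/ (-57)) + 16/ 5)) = -20775980160/ 1519505659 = -13.67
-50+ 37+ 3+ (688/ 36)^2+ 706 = 85960/ 81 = 1061.23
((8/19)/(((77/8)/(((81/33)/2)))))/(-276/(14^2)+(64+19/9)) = 27216/32799833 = 0.00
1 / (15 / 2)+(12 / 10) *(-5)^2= 452 / 15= 30.13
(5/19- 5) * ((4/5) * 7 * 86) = -43344/19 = -2281.26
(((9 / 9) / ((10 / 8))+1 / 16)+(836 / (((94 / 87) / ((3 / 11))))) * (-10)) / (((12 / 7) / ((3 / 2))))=-1845.68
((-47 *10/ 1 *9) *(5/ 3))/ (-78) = 90.38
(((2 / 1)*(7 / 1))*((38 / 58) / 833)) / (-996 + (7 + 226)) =-38 / 2633113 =-0.00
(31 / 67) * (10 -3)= 217 / 67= 3.24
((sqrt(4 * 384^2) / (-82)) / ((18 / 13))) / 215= -832 / 26445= -0.03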